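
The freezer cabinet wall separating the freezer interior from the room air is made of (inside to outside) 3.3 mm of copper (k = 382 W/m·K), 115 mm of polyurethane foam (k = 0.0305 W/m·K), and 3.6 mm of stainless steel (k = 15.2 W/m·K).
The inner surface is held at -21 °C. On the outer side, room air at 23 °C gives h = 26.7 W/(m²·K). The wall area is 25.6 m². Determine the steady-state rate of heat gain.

Q ≈ 296 W

Using the resistance-network approach (series):
R_copper = L/(kA) = 0.0033/(382×25.6) = 3.375×10^-7 K/W
R_polyurethane foam = L/(kA) = 0.115/(0.0305×25.6) = 0.1473 K/W
R_stainless steel = L/(kA) = 0.0036/(15.2×25.6) = 9.252×10^-6 K/W
R_outer film = 1/(h_o·A) = 1/(26.7×25.6) = 0.001463 K/W
R_total = 0.1488 K/W
Q = ΔT / R_total = 44 / 0.1488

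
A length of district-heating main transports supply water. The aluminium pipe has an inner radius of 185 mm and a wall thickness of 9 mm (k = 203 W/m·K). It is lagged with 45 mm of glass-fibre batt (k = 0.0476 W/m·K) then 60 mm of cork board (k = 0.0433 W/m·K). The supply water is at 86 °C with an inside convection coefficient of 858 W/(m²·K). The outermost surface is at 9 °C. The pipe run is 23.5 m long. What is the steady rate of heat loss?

Radial resistances (cylindrical: R_cond = ln(r_o/r_i)/(2πkL), R_conv = 1/(h·2πrL)):
R_inner film = 1/(h_i·2πr₁L) = 1/(858×2π×0.185×23.5) = 4.267×10^-5 K/W
R_aluminium pipe wall = ln(194/185)/(2π×203×23.5) = 1.585×10^-6 K/W
R_glass-fibre batt = ln(239/194)/(2π×0.0476×23.5) = 0.02968 K/W
R_cork board = ln(299/239)/(2π×0.0433×23.5) = 0.03503 K/W
R_total = 0.06476 K/W
Q = ΔT/R_total = 77/0.06476

Q ≈ 1190 W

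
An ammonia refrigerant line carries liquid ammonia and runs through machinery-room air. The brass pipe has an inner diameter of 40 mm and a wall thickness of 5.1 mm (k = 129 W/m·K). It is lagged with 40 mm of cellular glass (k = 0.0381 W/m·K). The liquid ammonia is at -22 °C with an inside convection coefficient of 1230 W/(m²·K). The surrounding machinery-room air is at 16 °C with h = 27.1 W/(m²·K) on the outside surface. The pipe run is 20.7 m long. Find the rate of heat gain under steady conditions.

Cylindrical conduction, so R = ln(r₂/r₁)/(2πkL) per layer, in series:
R_inner film = 1/(h_i·2πr₁L) = 1/(1230×2π×0.02×20.7) = 3.125×10^-4 K/W
R_brass pipe wall = ln(25.1/20)/(2π×129×20.7) = 1.354×10^-5 K/W
R_cellular glass = ln(65.1/25.1)/(2π×0.0381×20.7) = 0.1923 K/W
R_outer film = 1/(h_o·2πr_oL) = 1/(27.1×2π×0.0651×20.7) = 0.004358 K/W
R_total = 0.197 K/W
Q = ΔT/R_total = 38/0.197

Q ≈ 193 W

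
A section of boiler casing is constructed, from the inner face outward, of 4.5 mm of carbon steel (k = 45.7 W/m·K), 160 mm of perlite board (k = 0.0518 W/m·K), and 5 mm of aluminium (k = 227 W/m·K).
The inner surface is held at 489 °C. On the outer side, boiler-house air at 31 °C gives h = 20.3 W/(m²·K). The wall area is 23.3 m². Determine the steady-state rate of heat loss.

Series thermal resistances:
R_carbon steel = L/(kA) = 0.0045/(45.7×23.3) = 4.226×10^-6 K/W
R_perlite board = L/(kA) = 0.16/(0.0518×23.3) = 0.1326 K/W
R_aluminium = L/(kA) = 0.005/(227×23.3) = 9.453×10^-7 K/W
R_outer film = 1/(h_o·A) = 1/(20.3×23.3) = 0.002114 K/W
R_total = 0.1347 K/W
Q = ΔT / R_total = 458 / 0.1347

Q ≈ 3400 W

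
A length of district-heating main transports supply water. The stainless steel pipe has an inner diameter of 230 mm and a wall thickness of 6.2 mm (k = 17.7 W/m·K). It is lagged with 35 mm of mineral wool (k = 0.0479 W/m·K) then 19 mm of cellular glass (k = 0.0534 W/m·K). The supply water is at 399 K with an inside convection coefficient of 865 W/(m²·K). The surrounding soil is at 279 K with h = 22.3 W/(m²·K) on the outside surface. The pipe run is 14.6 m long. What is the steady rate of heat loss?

Q ≈ 1430 W

Treating each annulus and film as a series resistance:
R_inner film = 1/(h_i·2πr₁L) = 1/(865×2π×0.115×14.6) = 1.096×10^-4 K/W
R_stainless steel pipe wall = ln(121.2/115)/(2π×17.7×14.6) = 3.234×10^-5 K/W
R_mineral wool = ln(156.2/121.2)/(2π×0.0479×14.6) = 0.05774 K/W
R_cellular glass = ln(175.2/156.2)/(2π×0.0534×14.6) = 0.02343 K/W
R_outer film = 1/(h_o·2πr_oL) = 1/(22.3×2π×0.1752×14.6) = 0.00279 K/W
R_total = 0.0841 K/W
Q = ΔT/R_total = 120/0.0841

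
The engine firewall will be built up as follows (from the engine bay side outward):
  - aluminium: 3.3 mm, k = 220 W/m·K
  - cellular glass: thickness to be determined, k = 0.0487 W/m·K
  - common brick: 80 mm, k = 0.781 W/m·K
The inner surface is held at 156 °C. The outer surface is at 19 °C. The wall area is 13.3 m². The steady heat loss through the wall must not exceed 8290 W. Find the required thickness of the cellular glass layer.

Thermal resistances in series:
R_aluminium = L/(kA) = 0.0033/(220×13.3) = 1.128×10^-6 K/W
R_common brick = L/(kA) = 0.08/(0.781×13.3) = 0.007702 K/W
Sum of the known resistances R_other = 0.007703 K/W
Required total resistance R_tot = ΔT/Q_allow = 137/8290 = 0.01653 K/W
R_cellular glass = R_tot − R_other = 0.008823 K/W
L = R·k·A = 0.008823×0.0487×13.3

L ≈ 5.71 mm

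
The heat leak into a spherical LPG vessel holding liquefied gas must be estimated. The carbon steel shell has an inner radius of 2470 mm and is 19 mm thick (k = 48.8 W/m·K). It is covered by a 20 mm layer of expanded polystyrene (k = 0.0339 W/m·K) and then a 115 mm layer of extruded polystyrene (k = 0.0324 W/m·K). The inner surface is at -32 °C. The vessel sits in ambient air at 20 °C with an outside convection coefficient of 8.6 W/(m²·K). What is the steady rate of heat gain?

Q ≈ 1000 W

Spherical conduction: R = (1/r_in − 1/r_out)/(4πk) per layer; series-sum.
R_carbon steel shell = (1/2.47 − 1/2.489)/(4π×48.8) = 5.04×10^-6 K/W
R_expanded polystyrene = (1/2.489 − 1/2.509)/(4π×0.0339) = 0.007518 K/W
R_extruded polystyrene = (1/2.509 − 1/2.624)/(4π×0.0324) = 0.0429 K/W
R_outer film = 1/(h·4πr_o²) = 1/(8.6×4π×2.624²) = 0.001344 K/W
R_total = 0.05177 K/W
Q = ΔT/R_total = 52/0.05177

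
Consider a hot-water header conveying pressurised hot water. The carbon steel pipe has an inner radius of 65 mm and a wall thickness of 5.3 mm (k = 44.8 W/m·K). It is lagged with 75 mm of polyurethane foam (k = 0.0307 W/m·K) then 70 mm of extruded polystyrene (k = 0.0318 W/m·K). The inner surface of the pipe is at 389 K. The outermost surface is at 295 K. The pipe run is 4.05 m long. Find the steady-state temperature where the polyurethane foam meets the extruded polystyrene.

Per-layer cylindrical resistances, series-summed:
R_carbon steel pipe wall = ln(70.3/65)/(2π×44.8×4.05) = 6.876×10^-5 K/W
R_polyurethane foam = ln(145.3/70.3)/(2π×0.0307×4.05) = 0.9294 K/W
R_extruded polystyrene = ln(215.3/145.3)/(2π×0.0318×4.05) = 0.4859 K/W
R_total = 1.415 K/W
Q = ΔT/R_total = 94/1.415
Q = 66.4 W
T_interface = T_inner − Q·ΣR(inner→interface) = 389 − 66.4×0.9294

T ≈ 327 K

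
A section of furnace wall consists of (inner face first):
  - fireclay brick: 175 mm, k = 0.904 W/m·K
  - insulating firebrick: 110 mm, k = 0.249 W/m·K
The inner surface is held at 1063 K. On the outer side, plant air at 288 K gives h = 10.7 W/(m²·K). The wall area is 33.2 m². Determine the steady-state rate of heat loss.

Series thermal resistances:
R_fireclay brick = L/(kA) = 0.175/(0.904×33.2) = 0.005831 K/W
R_insulating firebrick = L/(kA) = 0.11/(0.249×33.2) = 0.01331 K/W
R_outer film = 1/(h_o·A) = 1/(10.7×33.2) = 0.002815 K/W
R_total = 0.02195 K/W
Q = ΔT / R_total = 775 / 0.02195

Q ≈ 35300 W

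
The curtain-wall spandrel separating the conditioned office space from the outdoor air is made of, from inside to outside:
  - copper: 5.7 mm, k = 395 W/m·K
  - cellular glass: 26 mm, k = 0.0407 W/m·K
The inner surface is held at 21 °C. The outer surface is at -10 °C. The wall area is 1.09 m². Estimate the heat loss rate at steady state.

Q ≈ 52.9 W

Treating each layer as a thermal resistance in series:
R_copper = L/(kA) = 0.0057/(395×1.09) = 1.324×10^-5 K/W
R_cellular glass = L/(kA) = 0.026/(0.0407×1.09) = 0.5861 K/W
R_total = 0.5861 K/W
Q = ΔT / R_total = 31 / 0.5861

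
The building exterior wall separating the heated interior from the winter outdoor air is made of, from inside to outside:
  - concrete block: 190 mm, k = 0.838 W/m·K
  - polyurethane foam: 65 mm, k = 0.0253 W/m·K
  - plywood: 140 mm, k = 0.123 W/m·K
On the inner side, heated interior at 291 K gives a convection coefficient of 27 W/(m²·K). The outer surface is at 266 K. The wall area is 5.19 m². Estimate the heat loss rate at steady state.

Q ≈ 32.7 W

Thermal resistances in series:
R_inner film = 1/(h_i·A) = 1/(27×5.19) = 0.007136 K/W
R_concrete block = L/(kA) = 0.19/(0.838×5.19) = 0.04369 K/W
R_polyurethane foam = L/(kA) = 0.065/(0.0253×5.19) = 0.495 K/W
R_plywood = L/(kA) = 0.14/(0.123×5.19) = 0.2193 K/W
R_total = 0.7652 K/W
Q = ΔT / R_total = 25 / 0.7652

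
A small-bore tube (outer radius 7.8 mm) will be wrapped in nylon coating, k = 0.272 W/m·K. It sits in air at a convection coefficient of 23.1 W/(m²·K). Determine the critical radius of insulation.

r_cr ≈ 11.8 mm

For a cylinder r_cr = k/h = 0.272/23.1
r_cr = 11.8 mm; since the bare radius (7.8 mm) is below r_cr, adding a thin layer of insulation will *increase* heat loss.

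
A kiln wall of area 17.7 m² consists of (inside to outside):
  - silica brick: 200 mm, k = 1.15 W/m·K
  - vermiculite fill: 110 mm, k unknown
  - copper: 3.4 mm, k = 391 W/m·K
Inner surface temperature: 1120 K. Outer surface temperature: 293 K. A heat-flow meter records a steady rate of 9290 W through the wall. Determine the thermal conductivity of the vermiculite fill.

k ≈ 0.0785 W/(m·K)

Treating each layer as a thermal resistance in series:
R_silica brick = L/(kA) = 0.2/(1.15×17.7) = 0.009826 K/W
R_copper = L/(kA) = 0.0034/(391×17.7) = 4.913×10^-7 K/W
Sum of known resistances R_other = 0.009826 K/W
Total R = ΔT/Q = 827/9290 = 0.08902 K/W
R_vermiculite fill = R_total − R_other = 0.07919 K/W
k = L/(R·A) = 0.11/(0.07919×17.7)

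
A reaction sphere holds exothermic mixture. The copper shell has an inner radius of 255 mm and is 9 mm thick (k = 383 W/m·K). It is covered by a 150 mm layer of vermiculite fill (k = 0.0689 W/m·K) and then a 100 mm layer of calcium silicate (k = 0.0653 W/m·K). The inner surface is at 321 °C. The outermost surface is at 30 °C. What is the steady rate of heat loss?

Radial (spherical) resistances in series:
R_copper shell = (1/0.255 − 1/0.264)/(4π×383) = 2.778×10^-5 K/W
R_vermiculite fill = (1/0.264 − 1/0.414)/(4π×0.0689) = 1.585 K/W
R_calcium silicate = (1/0.414 − 1/0.514)/(4π×0.0653) = 0.5727 K/W
R_total = 2.158 K/W
Q = ΔT/R_total = 291/2.158

Q ≈ 135 W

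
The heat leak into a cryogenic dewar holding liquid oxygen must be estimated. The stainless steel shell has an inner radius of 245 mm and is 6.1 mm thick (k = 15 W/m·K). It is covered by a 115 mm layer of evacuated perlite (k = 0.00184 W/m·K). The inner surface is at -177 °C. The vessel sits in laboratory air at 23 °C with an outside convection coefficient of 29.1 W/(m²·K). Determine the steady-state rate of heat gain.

For a spherical shell R = (1/r₁ − 1/r₂)/(4πk); film R = 1/(h·4πr²). In series:
R_stainless steel shell = (1/0.245 − 1/0.2511)/(4π×15) = 5.26×10^-4 K/W
R_evacuated perlite = (1/0.2511 − 1/0.3661)/(4π×0.00184) = 54.1 K/W
R_outer film = 1/(h·4πr_o²) = 1/(29.1×4π×0.3661²) = 0.0204 K/W
R_total = 54.12 K/W
Q = ΔT/R_total = 200/54.12

Q ≈ 3.7 W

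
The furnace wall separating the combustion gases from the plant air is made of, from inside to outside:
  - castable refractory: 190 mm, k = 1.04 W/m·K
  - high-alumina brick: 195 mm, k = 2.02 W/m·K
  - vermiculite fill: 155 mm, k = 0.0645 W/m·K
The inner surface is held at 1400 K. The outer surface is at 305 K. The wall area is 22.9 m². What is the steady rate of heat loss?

Series thermal resistances:
R_castable refractory = L/(kA) = 0.19/(1.04×22.9) = 0.007978 K/W
R_high-alumina brick = L/(kA) = 0.195/(2.02×22.9) = 0.004215 K/W
R_vermiculite fill = L/(kA) = 0.155/(0.0645×22.9) = 0.1049 K/W
R_total = 0.1171 K/W
Q = ΔT / R_total = 1095 / 0.1171

Q ≈ 9350 W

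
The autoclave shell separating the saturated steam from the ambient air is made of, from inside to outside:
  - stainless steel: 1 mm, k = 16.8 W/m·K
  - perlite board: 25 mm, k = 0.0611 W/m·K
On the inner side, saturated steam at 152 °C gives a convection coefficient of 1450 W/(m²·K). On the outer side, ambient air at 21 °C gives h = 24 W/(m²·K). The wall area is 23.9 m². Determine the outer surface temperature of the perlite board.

T ≈ 33.1 °C

Model the wall as resistances in series:
R_inner film = 1/(h_i·A) = 1/(1450×23.9) = 2.886×10^-5 K/W
R_stainless steel = L/(kA) = 0.001/(16.8×23.9) = 2.491×10^-6 K/W
R_perlite board = L/(kA) = 0.025/(0.0611×23.9) = 0.01712 K/W
R_outer film = 1/(h_o·A) = 1/(24×23.9) = 0.001743 K/W
R_total = 0.01889 K/W;  Q = ΔT/R_total = 131/0.01889 = 6933 W
T_interface = T_inner − Q·ΣR(inner→interface) = 152 − 6930×0.01715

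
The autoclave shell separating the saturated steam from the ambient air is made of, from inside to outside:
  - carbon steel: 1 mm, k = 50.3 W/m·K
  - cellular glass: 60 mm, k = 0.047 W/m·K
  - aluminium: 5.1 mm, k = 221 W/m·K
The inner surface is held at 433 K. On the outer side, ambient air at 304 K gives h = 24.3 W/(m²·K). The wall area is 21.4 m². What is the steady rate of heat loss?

Q ≈ 2090 W

Using the resistance-network approach (series):
R_carbon steel = L/(kA) = 0.001/(50.3×21.4) = 9.29×10^-7 K/W
R_cellular glass = L/(kA) = 0.06/(0.047×21.4) = 0.05965 K/W
R_aluminium = L/(kA) = 0.0051/(221×21.4) = 1.078×10^-6 K/W
R_outer film = 1/(h_o·A) = 1/(24.3×21.4) = 0.001923 K/W
R_total = 0.06158 K/W
Q = ΔT / R_total = 129 / 0.06158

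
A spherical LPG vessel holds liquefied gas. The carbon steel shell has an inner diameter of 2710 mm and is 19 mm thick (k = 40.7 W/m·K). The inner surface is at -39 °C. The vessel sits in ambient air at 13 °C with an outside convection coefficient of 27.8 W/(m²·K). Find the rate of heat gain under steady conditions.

For a spherical shell R = (1/r₁ − 1/r₂)/(4πk); film R = 1/(h·4πr²). In series:
R_carbon steel shell = (1/1.355 − 1/1.374)/(4π×40.7) = 1.995×10^-5 K/W
R_outer film = 1/(h·4πr_o²) = 1/(27.8×4π×1.374²) = 0.001516 K/W
R_total = 0.001536 K/W
Q = ΔT/R_total = 52/0.001536

Q ≈ 33800 W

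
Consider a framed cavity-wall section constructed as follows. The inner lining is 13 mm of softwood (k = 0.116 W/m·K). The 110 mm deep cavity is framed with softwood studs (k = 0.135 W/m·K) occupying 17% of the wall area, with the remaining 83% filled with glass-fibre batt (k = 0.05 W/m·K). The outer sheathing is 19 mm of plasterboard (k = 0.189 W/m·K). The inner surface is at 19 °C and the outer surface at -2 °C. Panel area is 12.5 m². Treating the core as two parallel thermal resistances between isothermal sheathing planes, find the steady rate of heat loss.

Sheathing layers in series; stud and cavity paths in parallel between them.
R_inner = 0.013/(0.116×12.5) = 0.008966 K/W
R_stud  = 0.11/(0.135×0.17×12.5) = 0.3834 K/W
R_cav   = 0.11/(0.05×0.83×12.5) = 0.212 K/W
1/R_core = 1/R_stud + 1/R_cav → R_core = 0.1365 K/W
R_outer = 0.019/(0.189×12.5) = 0.008042 K/W
R_total = 0.1535 K/W
Q = ΔT/R_total = 21/0.1535

Q ≈ 137 W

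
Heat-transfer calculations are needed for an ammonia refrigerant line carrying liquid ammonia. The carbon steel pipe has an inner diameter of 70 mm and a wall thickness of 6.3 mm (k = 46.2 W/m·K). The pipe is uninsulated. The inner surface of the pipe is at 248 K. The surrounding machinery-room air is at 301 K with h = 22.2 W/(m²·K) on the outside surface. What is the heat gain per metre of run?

Cylindrical conduction, so R = ln(r₂/r₁)/(2πkL) per layer, in series:
R_carbon steel pipe wall = ln(41.3/35)/(2π×46.2×1) = 5.702×10^-4 K/W
R_outer film = 1/(h_o·2πr_oL) = 1/(22.2×2π×0.0413×1) = 0.1736 K/W
R_total = 0.1742 K/W
Q = ΔT/R_total = 53/0.1742

q′ ≈ 304 W/m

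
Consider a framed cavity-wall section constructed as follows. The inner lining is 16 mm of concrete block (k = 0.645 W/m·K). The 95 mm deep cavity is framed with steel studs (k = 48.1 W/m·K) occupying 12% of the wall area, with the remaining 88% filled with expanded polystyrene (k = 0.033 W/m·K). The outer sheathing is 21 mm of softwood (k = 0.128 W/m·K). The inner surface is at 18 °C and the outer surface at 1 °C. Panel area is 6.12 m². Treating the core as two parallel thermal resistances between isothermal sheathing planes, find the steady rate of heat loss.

Sheathing layers in series; stud and cavity paths in parallel between them.
R_inner = 0.016/(0.645×6.12) = 0.004053 K/W
R_stud  = 0.095/(48.1×0.12×6.12) = 0.002689 K/W
R_cav   = 0.095/(0.033×0.88×6.12) = 0.5345 K/W
1/R_core = 1/R_stud + 1/R_cav → R_core = 0.002676 K/W
R_outer = 0.021/(0.128×6.12) = 0.02681 K/W
R_total = 0.03354 K/W
Q = ΔT/R_total = 17/0.03354

Q ≈ 507 W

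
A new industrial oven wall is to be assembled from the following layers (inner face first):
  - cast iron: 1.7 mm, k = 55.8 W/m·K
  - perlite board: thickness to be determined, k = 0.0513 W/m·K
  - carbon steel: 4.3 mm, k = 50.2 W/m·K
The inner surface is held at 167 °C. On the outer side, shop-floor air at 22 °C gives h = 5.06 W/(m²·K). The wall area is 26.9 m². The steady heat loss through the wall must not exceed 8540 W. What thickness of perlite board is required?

L ≈ 13.3 mm

Thermal resistances in series:
R_cast iron = L/(kA) = 0.0017/(55.8×26.9) = 1.133×10^-6 K/W
R_carbon steel = L/(kA) = 0.0043/(50.2×26.9) = 3.184×10^-6 K/W
R_outer film = 1/(h_o·A) = 1/(5.06×26.9) = 0.007347 K/W
Sum of the known resistances R_other = 0.007351 K/W
Required total resistance R_tot = ΔT/Q_allow = 145/8540 = 0.01698 K/W
R_perlite board = R_tot − R_other = 0.009628 K/W
L = R·k·A = 0.009628×0.0513×26.9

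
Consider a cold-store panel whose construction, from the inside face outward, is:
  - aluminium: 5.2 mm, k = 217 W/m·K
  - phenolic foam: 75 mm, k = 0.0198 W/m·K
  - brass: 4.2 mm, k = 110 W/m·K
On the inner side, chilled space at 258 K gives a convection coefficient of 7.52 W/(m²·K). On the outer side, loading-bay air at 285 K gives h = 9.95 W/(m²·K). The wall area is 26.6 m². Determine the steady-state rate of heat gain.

Q ≈ 179 W

Using the resistance-network approach (series):
R_inner film = 1/(h_i·A) = 1/(7.52×26.6) = 0.004999 K/W
R_aluminium = L/(kA) = 0.0052/(217×26.6) = 9.009×10^-7 K/W
R_phenolic foam = L/(kA) = 0.075/(0.0198×26.6) = 0.1424 K/W
R_brass = L/(kA) = 0.0042/(110×26.6) = 1.435×10^-6 K/W
R_outer film = 1/(h_o·A) = 1/(9.95×26.6) = 0.003778 K/W
R_total = 0.1512 K/W
Q = ΔT / R_total = 27 / 0.1512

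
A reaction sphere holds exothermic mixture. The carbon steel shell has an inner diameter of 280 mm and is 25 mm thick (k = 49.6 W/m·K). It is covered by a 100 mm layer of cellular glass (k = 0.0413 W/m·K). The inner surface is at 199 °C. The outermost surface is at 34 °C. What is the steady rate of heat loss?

Radial (spherical) resistances in series:
R_carbon steel shell = (1/0.14 − 1/0.165)/(4π×49.6) = 0.001736 K/W
R_cellular glass = (1/0.165 − 1/0.265)/(4π×0.0413) = 4.407 K/W
R_total = 4.408 K/W
Q = ΔT/R_total = 165/4.408

Q ≈ 37.4 W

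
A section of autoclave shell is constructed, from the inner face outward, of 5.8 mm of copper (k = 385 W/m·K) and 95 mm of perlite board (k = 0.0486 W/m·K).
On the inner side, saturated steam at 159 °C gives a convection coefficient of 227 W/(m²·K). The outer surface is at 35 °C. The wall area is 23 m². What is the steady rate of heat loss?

Q ≈ 1460 W

Model the wall as resistances in series:
R_inner film = 1/(h_i·A) = 1/(227×23) = 1.915×10^-4 K/W
R_copper = L/(kA) = 0.0058/(385×23) = 6.55×10^-7 K/W
R_perlite board = L/(kA) = 0.095/(0.0486×23) = 0.08499 K/W
R_total = 0.08518 K/W
Q = ΔT / R_total = 124 / 0.08518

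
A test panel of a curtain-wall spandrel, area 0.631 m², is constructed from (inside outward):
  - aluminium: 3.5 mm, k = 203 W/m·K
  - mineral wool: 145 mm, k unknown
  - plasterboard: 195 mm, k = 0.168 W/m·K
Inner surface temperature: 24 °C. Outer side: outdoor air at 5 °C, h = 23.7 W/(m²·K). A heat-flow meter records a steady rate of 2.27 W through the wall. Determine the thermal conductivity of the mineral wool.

k ≈ 0.0356 W/(m·K)

Series thermal resistances:
R_aluminium = L/(kA) = 0.0035/(203×0.631) = 2.732×10^-5 K/W
R_plasterboard = L/(kA) = 0.195/(0.168×0.631) = 1.839 K/W
R_outer film = 1/(h_o·A) = 1/(23.7×0.631) = 0.06687 K/W
Sum of known resistances R_other = 1.906 K/W
Total R = ΔT/Q = 19/2.27 = 8.37 K/W
R_mineral wool = R_total − R_other = 6.464 K/W
k = L/(R·A) = 0.145/(6.464×0.631)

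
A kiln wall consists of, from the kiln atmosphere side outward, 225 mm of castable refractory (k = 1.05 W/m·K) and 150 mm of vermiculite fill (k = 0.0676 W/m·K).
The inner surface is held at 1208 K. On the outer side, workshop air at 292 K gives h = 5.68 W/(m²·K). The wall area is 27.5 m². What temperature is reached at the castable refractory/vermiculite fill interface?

T ≈ 1130 K

Using the resistance-network approach (series):
R_castable refractory = L/(kA) = 0.225/(1.05×27.5) = 0.007792 K/W
R_vermiculite fill = L/(kA) = 0.15/(0.0676×27.5) = 0.08069 K/W
R_outer film = 1/(h_o·A) = 1/(5.68×27.5) = 0.006402 K/W
R_total = 0.09488 K/W;  Q = ΔT/R_total = 916/0.09488 = 9654 W
T_interface = T_inner − Q·ΣR(inner→interface) = 1208 − 9650×0.007792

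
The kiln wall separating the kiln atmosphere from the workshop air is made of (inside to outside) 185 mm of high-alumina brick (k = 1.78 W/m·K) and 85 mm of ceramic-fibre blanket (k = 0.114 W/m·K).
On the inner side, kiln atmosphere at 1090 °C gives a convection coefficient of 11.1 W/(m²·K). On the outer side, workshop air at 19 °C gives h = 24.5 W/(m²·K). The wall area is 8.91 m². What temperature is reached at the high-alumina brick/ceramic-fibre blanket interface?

Using the resistance-network approach (series):
R_inner film = 1/(h_i·A) = 1/(11.1×8.91) = 0.01011 K/W
R_high-alumina brick = L/(kA) = 0.185/(1.78×8.91) = 0.01166 K/W
R_ceramic-fibre blanket = L/(kA) = 0.085/(0.114×8.91) = 0.08368 K/W
R_outer film = 1/(h_o·A) = 1/(24.5×8.91) = 0.004581 K/W
R_total = 0.11 K/W;  Q = ΔT/R_total = 1071/0.11 = 9733 W
T_interface = T_inner − Q·ΣR(inner→interface) = 1090 − 9730×0.02178

T ≈ 878 °C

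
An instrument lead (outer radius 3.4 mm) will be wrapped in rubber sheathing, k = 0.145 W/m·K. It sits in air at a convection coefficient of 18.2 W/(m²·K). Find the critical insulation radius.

For a cylinder r_cr = k/h = 0.145/18.2
r_cr = 7.97 mm; since the bare radius (3.4 mm) is below r_cr, adding a thin layer of insulation will *increase* heat loss.

r_cr ≈ 7.97 mm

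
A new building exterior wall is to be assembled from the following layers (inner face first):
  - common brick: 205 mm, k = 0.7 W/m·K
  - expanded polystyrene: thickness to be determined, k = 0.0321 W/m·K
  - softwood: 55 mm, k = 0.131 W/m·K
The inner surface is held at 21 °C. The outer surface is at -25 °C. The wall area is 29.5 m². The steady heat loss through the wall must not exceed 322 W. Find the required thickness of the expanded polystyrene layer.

Using the resistance-network approach (series):
R_common brick = L/(kA) = 0.205/(0.7×29.5) = 0.009927 K/W
R_softwood = L/(kA) = 0.055/(0.131×29.5) = 0.01423 K/W
Sum of the known resistances R_other = 0.02416 K/W
Required total resistance R_tot = ΔT/Q_allow = 46/322 = 0.1429 K/W
R_expanded polystyrene = R_tot − R_other = 0.1187 K/W
L = R·k·A = 0.1187×0.0321×29.5

L ≈ 112 mm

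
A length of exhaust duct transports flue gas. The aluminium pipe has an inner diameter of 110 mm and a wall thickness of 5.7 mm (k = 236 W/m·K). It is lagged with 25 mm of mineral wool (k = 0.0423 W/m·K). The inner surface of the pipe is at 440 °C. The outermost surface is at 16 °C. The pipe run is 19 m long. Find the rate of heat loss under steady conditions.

Radial resistances (cylindrical: R_cond = ln(r_o/r_i)/(2πkL), R_conv = 1/(h·2πrL)):
R_aluminium pipe wall = ln(60.7/55)/(2π×236×19) = 3.5×10^-6 K/W
R_mineral wool = ln(85.7/60.7)/(2π×0.0423×19) = 0.0683 K/W
R_total = 0.06831 K/W
Q = ΔT/R_total = 424/0.06831

Q ≈ 6210 W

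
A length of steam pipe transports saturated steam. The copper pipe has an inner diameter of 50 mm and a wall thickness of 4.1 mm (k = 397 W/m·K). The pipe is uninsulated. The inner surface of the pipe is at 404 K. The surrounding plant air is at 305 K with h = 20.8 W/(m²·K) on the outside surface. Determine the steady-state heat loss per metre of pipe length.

Per-layer cylindrical resistances, series-summed:
R_copper pipe wall = ln(29.1/25)/(2π×397×1) = 6.088×10^-5 K/W
R_outer film = 1/(h_o·2πr_oL) = 1/(20.8×2π×0.0291×1) = 0.2629 K/W
R_total = 0.263 K/W
Q = ΔT/R_total = 99/0.263

q′ ≈ 376 W/m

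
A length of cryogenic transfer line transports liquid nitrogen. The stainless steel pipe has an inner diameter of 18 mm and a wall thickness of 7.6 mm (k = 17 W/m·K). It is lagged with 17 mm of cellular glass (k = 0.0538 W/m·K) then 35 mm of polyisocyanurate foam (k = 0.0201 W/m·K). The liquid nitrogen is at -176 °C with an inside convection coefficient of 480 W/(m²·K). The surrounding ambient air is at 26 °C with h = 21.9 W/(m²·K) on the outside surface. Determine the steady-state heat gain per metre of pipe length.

Treating each annulus and film as a series resistance:
R_inner film = 1/(h_i·2πr₁L) = 1/(480×2π×0.009×1) = 0.03684 K/W
R_stainless steel pipe wall = ln(16.6/9)/(2π×17×1) = 0.005731 K/W
R_cellular glass = ln(33.6/16.6)/(2π×0.0538×1) = 2.086 K/W
R_polyisocyanurate foam = ln(68.6/33.6)/(2π×0.0201×1) = 5.652 K/W
R_outer film = 1/(h_o·2πr_oL) = 1/(21.9×2π×0.0686×1) = 0.1059 K/W
R_total = 7.886 K/W
Q = ΔT/R_total = 202/7.886

q′ ≈ 25.6 W/m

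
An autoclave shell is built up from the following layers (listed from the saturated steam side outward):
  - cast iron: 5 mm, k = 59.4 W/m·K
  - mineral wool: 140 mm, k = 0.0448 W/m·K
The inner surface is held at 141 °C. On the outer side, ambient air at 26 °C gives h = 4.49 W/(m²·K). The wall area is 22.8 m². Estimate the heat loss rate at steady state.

Model the wall as resistances in series:
R_cast iron = L/(kA) = 0.005/(59.4×22.8) = 3.692×10^-6 K/W
R_mineral wool = L/(kA) = 0.14/(0.0448×22.8) = 0.1371 K/W
R_outer film = 1/(h_o·A) = 1/(4.49×22.8) = 0.009768 K/W
R_total = 0.1468 K/W
Q = ΔT / R_total = 115 / 0.1468

Q ≈ 783 W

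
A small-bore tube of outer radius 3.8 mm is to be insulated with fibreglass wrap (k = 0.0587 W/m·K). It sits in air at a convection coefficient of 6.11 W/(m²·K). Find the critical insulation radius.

For a cylinder r_cr = k/h = 0.0587/6.11
r_cr = 9.61 mm; since the bare radius (3.8 mm) is below r_cr, adding a thin layer of insulation will *increase* heat loss.

r_cr ≈ 9.61 mm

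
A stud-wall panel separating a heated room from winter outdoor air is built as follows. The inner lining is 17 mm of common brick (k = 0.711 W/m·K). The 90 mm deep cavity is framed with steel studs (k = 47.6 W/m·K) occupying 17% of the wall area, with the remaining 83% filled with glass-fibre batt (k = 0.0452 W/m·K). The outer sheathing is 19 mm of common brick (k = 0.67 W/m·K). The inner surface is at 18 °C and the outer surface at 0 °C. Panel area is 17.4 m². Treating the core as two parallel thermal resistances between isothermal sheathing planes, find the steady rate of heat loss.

Sheathing layers in series; stud and cavity paths in parallel between them.
R_inner = 0.017/(0.711×17.4) = 0.001374 K/W
R_stud  = 0.09/(47.6×0.17×17.4) = 6.392×10^-4 K/W
R_cav   = 0.09/(0.0452×0.83×17.4) = 0.1379 K/W
1/R_core = 1/R_stud + 1/R_cav → R_core = 6.363×10^-4 K/W
R_outer = 0.019/(0.67×17.4) = 0.00163 K/W
R_total = 0.00364 K/W
Q = ΔT/R_total = 18/0.00364

Q ≈ 4940 W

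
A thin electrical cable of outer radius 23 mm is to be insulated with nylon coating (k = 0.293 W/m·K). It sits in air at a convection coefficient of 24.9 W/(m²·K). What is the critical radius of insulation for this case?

For a cylinder r_cr = k/h = 0.293/24.9
r_cr = 11.8 mm; since the bare radius (23 mm) is above r_cr, any added insulation will reduce heat loss.

r_cr ≈ 11.8 mm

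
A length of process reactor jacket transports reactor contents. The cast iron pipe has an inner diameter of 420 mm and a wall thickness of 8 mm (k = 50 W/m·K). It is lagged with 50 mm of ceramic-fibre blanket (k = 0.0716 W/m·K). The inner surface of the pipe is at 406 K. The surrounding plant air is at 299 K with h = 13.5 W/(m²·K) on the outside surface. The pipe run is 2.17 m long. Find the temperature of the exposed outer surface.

T ≈ 308 K

Treating each annulus and film as a series resistance:
R_cast iron pipe wall = ln(218/210)/(2π×50×2.17) = 5.484×10^-5 K/W
R_ceramic-fibre blanket = ln(268/218)/(2π×0.0716×2.17) = 0.2115 K/W
R_outer film = 1/(h_o·2πr_oL) = 1/(13.5×2π×0.268×2.17) = 0.02027 K/W
R_total = 0.2318 K/W
Q = ΔT/R_total = 107/0.2318
Q = 462 W
T_interface = T_inner − Q·ΣR(inner→interface) = 406 − 462×0.2116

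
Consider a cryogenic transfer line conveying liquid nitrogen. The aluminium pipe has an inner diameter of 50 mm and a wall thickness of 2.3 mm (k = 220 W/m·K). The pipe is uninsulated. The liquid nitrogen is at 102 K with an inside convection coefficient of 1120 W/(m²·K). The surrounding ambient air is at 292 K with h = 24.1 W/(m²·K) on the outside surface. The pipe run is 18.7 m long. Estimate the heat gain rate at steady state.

Q ≈ 14300 W

Radial resistances (cylindrical: R_cond = ln(r_o/r_i)/(2πkL), R_conv = 1/(h·2πrL)):
R_inner film = 1/(h_i·2πr₁L) = 1/(1120×2π×0.025×18.7) = 3.04×10^-4 K/W
R_aluminium pipe wall = ln(27.3/25)/(2π×220×18.7) = 3.405×10^-6 K/W
R_outer film = 1/(h_o·2πr_oL) = 1/(24.1×2π×0.0273×18.7) = 0.01294 K/W
R_total = 0.01324 K/W
Q = ΔT/R_total = 190/0.01324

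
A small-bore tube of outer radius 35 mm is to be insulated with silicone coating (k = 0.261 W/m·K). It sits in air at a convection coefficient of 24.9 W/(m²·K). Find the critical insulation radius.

For a cylinder r_cr = k/h = 0.261/24.9
r_cr = 10.5 mm; since the bare radius (35 mm) is above r_cr, any added insulation will reduce heat loss.

r_cr ≈ 10.5 mm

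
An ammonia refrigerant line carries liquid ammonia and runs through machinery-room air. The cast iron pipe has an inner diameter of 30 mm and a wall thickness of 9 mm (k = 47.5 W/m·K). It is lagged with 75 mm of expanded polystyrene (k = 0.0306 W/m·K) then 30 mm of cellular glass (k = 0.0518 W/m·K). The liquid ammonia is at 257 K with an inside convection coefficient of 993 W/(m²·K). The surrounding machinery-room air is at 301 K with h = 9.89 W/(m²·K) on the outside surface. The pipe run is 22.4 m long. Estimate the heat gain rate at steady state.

For a radial system each layer contributes R = ln(r_out/r_in)/(2πkL); films add R = 1/(hA).
R_inner film = 1/(h_i·2πr₁L) = 1/(993×2π×0.015×22.4) = 4.77×10^-4 K/W
R_cast iron pipe wall = ln(24/15)/(2π×47.5×22.4) = 7.03×10^-5 K/W
R_expanded polystyrene = ln(99/24)/(2π×0.0306×22.4) = 0.329 K/W
R_cellular glass = ln(129/99)/(2π×0.0518×22.4) = 0.03631 K/W
R_outer film = 1/(h_o·2πr_oL) = 1/(9.89×2π×0.129×22.4) = 0.005569 K/W
R_total = 0.3715 K/W
Q = ΔT/R_total = 44/0.3715

Q ≈ 118 W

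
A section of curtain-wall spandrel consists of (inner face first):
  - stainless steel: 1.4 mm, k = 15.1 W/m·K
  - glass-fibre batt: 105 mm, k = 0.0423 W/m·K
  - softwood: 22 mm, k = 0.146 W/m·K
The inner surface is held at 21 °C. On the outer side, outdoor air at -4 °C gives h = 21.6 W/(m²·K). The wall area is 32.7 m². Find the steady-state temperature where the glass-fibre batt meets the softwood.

Using the resistance-network approach (series):
R_stainless steel = L/(kA) = 0.0014/(15.1×32.7) = 2.835×10^-6 K/W
R_glass-fibre batt = L/(kA) = 0.105/(0.0423×32.7) = 0.07591 K/W
R_softwood = L/(kA) = 0.022/(0.146×32.7) = 0.004608 K/W
R_outer film = 1/(h_o·A) = 1/(21.6×32.7) = 0.001416 K/W
R_total = 0.08194 K/W;  Q = ΔT/R_total = 25/0.08194 = 305.1 W
T_interface = T_inner − Q·ΣR(inner→interface) = 21 − 305×0.07591

T ≈ -2.16 °C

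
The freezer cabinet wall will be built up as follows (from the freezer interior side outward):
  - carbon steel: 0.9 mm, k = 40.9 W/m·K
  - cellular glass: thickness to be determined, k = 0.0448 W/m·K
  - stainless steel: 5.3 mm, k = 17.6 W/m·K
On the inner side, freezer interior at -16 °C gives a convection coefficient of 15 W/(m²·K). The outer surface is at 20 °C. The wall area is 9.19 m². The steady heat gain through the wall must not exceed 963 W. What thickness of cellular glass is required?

L ≈ 12.4 mm

Treating each layer as a thermal resistance in series:
R_inner film = 1/(h_i·A) = 1/(15×9.19) = 0.007254 K/W
R_carbon steel = L/(kA) = 0.0009/(40.9×9.19) = 2.394×10^-6 K/W
R_stainless steel = L/(kA) = 0.0053/(17.6×9.19) = 3.277×10^-5 K/W
Sum of the known resistances R_other = 0.007289 K/W
Required total resistance R_tot = ΔT/Q_allow = 36/963 = 0.03738 K/W
R_cellular glass = R_tot − R_other = 0.03009 K/W
L = R·k·A = 0.03009×0.0448×9.19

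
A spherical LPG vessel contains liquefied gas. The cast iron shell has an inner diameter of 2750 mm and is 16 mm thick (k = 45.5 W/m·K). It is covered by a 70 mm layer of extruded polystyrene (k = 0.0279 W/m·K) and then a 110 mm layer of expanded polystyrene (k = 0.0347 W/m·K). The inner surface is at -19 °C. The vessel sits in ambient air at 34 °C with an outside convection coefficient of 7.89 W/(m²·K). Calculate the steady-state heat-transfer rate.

Q ≈ 250 W

For a spherical shell R = (1/r₁ − 1/r₂)/(4πk); film R = 1/(h·4πr²). In series:
R_cast iron shell = (1/1.375 − 1/1.391)/(4π×45.5) = 1.463×10^-5 K/W
R_extruded polystyrene = (1/1.391 − 1/1.461)/(4π×0.0279) = 0.09824 K/W
R_expanded polystyrene = (1/1.461 − 1/1.571)/(4π×0.0347) = 0.1099 K/W
R_outer film = 1/(h·4πr_o²) = 1/(7.89×4π×1.571²) = 0.004087 K/W
R_total = 0.2123 K/W
Q = ΔT/R_total = 53/0.2123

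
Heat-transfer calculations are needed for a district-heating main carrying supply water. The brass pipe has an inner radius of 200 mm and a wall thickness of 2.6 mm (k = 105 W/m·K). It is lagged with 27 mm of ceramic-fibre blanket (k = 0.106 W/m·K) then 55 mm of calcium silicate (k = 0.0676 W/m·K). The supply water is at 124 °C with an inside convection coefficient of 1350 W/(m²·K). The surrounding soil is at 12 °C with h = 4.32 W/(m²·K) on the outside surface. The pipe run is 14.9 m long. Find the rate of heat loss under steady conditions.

Q ≈ 2030 W

For a radial system each layer contributes R = ln(r_out/r_in)/(2πkL); films add R = 1/(hA).
R_inner film = 1/(h_i·2πr₁L) = 1/(1350×2π×0.2×14.9) = 3.956×10^-5 K/W
R_brass pipe wall = ln(202.6/200)/(2π×105×14.9) = 1.314×10^-6 K/W
R_ceramic-fibre blanket = ln(229.6/202.6)/(2π×0.106×14.9) = 0.01261 K/W
R_calcium silicate = ln(284.6/229.6)/(2π×0.0676×14.9) = 0.03393 K/W
R_outer film = 1/(h_o·2πr_oL) = 1/(4.32×2π×0.2846×14.9) = 0.008688 K/W
R_total = 0.05527 K/W
Q = ΔT/R_total = 112/0.05527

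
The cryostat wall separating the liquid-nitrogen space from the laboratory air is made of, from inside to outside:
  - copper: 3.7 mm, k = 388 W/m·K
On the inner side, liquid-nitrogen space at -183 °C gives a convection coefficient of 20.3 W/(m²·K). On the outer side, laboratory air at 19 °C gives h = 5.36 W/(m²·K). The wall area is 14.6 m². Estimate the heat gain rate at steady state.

Q ≈ 12500 W

Using the resistance-network approach (series):
R_inner film = 1/(h_i·A) = 1/(20.3×14.6) = 0.003374 K/W
R_copper = L/(kA) = 0.0037/(388×14.6) = 6.532×10^-7 K/W
R_outer film = 1/(h_o·A) = 1/(5.36×14.6) = 0.01278 K/W
R_total = 0.01615 K/W
Q = ΔT / R_total = 202 / 0.01615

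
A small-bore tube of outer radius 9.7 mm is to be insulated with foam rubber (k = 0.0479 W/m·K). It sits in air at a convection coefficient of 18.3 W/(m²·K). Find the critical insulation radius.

For a cylinder r_cr = k/h = 0.0479/18.3
r_cr = 2.62 mm; since the bare radius (9.7 mm) is above r_cr, any added insulation will reduce heat loss.

r_cr ≈ 2.62 mm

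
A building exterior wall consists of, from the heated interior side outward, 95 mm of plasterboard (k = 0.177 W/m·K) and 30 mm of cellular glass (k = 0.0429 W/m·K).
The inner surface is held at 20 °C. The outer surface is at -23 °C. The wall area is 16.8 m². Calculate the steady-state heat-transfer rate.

Series thermal resistances:
R_plasterboard = L/(kA) = 0.095/(0.177×16.8) = 0.03195 K/W
R_cellular glass = L/(kA) = 0.03/(0.0429×16.8) = 0.04163 K/W
R_total = 0.07357 K/W
Q = ΔT / R_total = 43 / 0.07357

Q ≈ 584 W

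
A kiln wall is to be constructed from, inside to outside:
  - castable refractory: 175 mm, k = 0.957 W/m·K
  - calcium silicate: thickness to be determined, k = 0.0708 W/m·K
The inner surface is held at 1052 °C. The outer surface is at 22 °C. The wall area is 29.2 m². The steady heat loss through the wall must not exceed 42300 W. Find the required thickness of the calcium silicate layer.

Series thermal resistances:
R_castable refractory = L/(kA) = 0.175/(0.957×29.2) = 0.006262 K/W
Sum of the known resistances R_other = 0.006262 K/W
Required total resistance R_tot = ΔT/Q_allow = 1030/42300 = 0.02435 K/W
R_calcium silicate = R_tot − R_other = 0.01809 K/W
L = R·k·A = 0.01809×0.0708×29.2

L ≈ 37.4 mm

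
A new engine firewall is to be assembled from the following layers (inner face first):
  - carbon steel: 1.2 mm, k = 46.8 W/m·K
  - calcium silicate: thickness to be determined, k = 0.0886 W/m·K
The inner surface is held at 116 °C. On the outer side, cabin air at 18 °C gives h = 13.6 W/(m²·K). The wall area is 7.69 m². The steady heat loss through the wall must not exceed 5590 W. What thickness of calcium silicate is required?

Treating each layer as a thermal resistance in series:
R_carbon steel = L/(kA) = 0.0012/(46.8×7.69) = 3.334×10^-6 K/W
R_outer film = 1/(h_o·A) = 1/(13.6×7.69) = 0.009562 K/W
Sum of the known resistances R_other = 0.009565 K/W
Required total resistance R_tot = ΔT/Q_allow = 98/5590 = 0.01753 K/W
R_calcium silicate = R_tot − R_other = 0.007966 K/W
L = R·k·A = 0.007966×0.0886×7.69

L ≈ 5.43 mm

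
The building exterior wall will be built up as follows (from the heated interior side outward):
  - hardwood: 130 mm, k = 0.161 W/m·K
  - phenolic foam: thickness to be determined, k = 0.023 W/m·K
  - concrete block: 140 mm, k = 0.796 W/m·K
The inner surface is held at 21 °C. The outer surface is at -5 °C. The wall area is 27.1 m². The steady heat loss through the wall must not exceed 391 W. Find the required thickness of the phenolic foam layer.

L ≈ 18.8 mm

Treating each layer as a thermal resistance in series:
R_hardwood = L/(kA) = 0.13/(0.161×27.1) = 0.0298 K/W
R_concrete block = L/(kA) = 0.14/(0.796×27.1) = 0.00649 K/W
Sum of the known resistances R_other = 0.03629 K/W
Required total resistance R_tot = ΔT/Q_allow = 26/391 = 0.0665 K/W
R_phenolic foam = R_tot − R_other = 0.03021 K/W
L = R·k·A = 0.03021×0.023×27.1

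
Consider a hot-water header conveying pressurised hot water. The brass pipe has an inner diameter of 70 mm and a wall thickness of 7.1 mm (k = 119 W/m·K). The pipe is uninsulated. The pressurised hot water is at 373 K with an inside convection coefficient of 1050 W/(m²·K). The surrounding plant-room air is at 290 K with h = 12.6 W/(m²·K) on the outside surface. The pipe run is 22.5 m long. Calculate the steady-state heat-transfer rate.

Q ≈ 6130 W

Treating each annulus and film as a series resistance:
R_inner film = 1/(h_i·2πr₁L) = 1/(1050×2π×0.035×22.5) = 1.925×10^-4 K/W
R_brass pipe wall = ln(42.1/35)/(2π×119×22.5) = 1.098×10^-5 K/W
R_outer film = 1/(h_o·2πr_oL) = 1/(12.6×2π×0.0421×22.5) = 0.01333 K/W
R_total = 0.01354 K/W
Q = ΔT/R_total = 83/0.01354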